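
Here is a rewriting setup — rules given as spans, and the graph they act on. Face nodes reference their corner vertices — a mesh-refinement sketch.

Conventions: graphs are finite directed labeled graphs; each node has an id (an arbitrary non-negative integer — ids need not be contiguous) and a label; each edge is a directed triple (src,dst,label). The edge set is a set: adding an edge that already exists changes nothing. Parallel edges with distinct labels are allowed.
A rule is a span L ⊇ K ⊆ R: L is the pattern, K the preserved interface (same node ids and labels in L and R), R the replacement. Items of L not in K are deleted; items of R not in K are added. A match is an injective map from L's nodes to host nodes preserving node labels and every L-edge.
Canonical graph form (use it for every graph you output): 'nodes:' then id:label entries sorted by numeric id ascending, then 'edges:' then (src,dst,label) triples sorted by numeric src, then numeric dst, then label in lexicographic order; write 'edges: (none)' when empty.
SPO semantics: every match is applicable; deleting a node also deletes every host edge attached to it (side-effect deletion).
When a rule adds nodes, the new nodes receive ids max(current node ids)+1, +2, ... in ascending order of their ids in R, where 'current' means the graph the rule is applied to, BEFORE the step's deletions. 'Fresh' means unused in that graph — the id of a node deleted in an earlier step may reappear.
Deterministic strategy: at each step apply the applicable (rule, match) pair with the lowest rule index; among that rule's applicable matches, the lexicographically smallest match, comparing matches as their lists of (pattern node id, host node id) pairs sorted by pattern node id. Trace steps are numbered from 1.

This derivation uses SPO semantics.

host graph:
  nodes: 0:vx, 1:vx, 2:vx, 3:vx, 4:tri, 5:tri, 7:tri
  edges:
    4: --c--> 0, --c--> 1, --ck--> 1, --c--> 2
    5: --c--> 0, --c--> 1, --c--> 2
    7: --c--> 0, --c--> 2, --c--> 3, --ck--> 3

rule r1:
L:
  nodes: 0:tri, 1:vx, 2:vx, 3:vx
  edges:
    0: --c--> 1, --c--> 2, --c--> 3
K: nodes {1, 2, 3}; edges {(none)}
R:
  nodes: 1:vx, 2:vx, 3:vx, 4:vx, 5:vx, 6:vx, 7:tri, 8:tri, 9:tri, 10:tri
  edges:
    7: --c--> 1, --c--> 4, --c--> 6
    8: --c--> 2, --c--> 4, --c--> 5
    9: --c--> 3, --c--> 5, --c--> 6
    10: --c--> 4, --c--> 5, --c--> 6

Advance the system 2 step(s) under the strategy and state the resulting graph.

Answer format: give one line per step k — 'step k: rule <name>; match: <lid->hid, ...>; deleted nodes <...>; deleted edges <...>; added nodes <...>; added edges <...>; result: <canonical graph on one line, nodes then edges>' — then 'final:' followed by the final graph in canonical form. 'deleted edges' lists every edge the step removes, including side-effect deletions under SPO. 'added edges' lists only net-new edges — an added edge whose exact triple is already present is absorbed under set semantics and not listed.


step 1: rule r1; match: 0->4, 1->0, 2->1, 3->2; deleted nodes 4; deleted edges (4,0,c); (4,1,c); (4,1,ck); (4,2,c); added nodes 8, 9, 10, 11, 12, 13, 14; added edges (11,0,c); (11,8,c); (11,10,c); (12,1,c); (12,8,c); (12,9,c); (13,2,c); (13,9,c); (13,10,c); (14,8,c); (14,9,c); (14,10,c); result: nodes: 0:vx, 1:vx, 2:vx, 3:vx, 5:tri, 7:tri, 8:vx, 9:vx, 10:vx, 11:tri, 12:tri, 13:tri, 14:tri edges: (5,0,c); (5,1,c); (5,2,c); (7,0,c); (7,2,c); (7,3,c); (7,3,ck); (11,0,c); (11,8,c); (11,10,c); (12,1,c); (12,8,c); (12,9,c); (13,2,c); (13,9,c); (13,10,c); (14,8,c); (14,9,c); (14,10,c)
step 2: rule r1; match: 0->5, 1->0, 2->1, 3->2; deleted nodes 5; deleted edges (5,0,c); (5,1,c); (5,2,c); added nodes 15, 16, 17, 18, 19, 20, 21; added edges (18,0,c); (18,15,c); (18,17,c); (19,1,c); (19,15,c); (19,16,c); (20,2,c); (20,16,c); (20,17,c); (21,15,c); (21,16,c); (21,17,c); result: nodes: 0:vx, 1:vx, 2:vx, 3:vx, 7:tri, 8:vx, 9:vx, 10:vx, 11:tri, 12:tri, 13:tri, 14:tri, 15:vx, 16:vx, 17:vx, 18:tri, 19:tri, 20:tri, 21:tri edges: (7,0,c); (7,2,c); (7,3,c); (7,3,ck); (11,0,c); (11,8,c); (11,10,c); (12,1,c); (12,8,c); (12,9,c); (13,2,c); (13,9,c); (13,10,c); (14,8,c); (14,9,c); (14,10,c); (18,0,c); (18,15,c); (18,17,c); (19,1,c); (19,15,c); (19,16,c); (20,2,c); (20,16,c); (20,17,c); (21,15,c); (21,16,c); (21,17,c)
final:
nodes: 0:vx, 1:vx, 2:vx, 3:vx, 7:tri, 8:vx, 9:vx, 10:vx, 11:tri, 12:tri, 13:tri, 14:tri, 15:vx, 16:vx, 17:vx, 18:tri, 19:tri, 20:tri, 21:tri
edges: (7,0,c); (7,2,c); (7,3,c); (7,3,ck); (11,0,c); (11,8,c); (11,10,c); (12,1,c); (12,8,c); (12,9,c); (13,2,c); (13,9,c); (13,10,c); (14,8,c); (14,9,c); (14,10,c); (18,0,c); (18,15,c); (18,17,c); (19,1,c); (19,15,c); (19,16,c); (20,2,c); (20,16,c); (20,17,c); (21,15,c); (21,16,c); (21,17,c)


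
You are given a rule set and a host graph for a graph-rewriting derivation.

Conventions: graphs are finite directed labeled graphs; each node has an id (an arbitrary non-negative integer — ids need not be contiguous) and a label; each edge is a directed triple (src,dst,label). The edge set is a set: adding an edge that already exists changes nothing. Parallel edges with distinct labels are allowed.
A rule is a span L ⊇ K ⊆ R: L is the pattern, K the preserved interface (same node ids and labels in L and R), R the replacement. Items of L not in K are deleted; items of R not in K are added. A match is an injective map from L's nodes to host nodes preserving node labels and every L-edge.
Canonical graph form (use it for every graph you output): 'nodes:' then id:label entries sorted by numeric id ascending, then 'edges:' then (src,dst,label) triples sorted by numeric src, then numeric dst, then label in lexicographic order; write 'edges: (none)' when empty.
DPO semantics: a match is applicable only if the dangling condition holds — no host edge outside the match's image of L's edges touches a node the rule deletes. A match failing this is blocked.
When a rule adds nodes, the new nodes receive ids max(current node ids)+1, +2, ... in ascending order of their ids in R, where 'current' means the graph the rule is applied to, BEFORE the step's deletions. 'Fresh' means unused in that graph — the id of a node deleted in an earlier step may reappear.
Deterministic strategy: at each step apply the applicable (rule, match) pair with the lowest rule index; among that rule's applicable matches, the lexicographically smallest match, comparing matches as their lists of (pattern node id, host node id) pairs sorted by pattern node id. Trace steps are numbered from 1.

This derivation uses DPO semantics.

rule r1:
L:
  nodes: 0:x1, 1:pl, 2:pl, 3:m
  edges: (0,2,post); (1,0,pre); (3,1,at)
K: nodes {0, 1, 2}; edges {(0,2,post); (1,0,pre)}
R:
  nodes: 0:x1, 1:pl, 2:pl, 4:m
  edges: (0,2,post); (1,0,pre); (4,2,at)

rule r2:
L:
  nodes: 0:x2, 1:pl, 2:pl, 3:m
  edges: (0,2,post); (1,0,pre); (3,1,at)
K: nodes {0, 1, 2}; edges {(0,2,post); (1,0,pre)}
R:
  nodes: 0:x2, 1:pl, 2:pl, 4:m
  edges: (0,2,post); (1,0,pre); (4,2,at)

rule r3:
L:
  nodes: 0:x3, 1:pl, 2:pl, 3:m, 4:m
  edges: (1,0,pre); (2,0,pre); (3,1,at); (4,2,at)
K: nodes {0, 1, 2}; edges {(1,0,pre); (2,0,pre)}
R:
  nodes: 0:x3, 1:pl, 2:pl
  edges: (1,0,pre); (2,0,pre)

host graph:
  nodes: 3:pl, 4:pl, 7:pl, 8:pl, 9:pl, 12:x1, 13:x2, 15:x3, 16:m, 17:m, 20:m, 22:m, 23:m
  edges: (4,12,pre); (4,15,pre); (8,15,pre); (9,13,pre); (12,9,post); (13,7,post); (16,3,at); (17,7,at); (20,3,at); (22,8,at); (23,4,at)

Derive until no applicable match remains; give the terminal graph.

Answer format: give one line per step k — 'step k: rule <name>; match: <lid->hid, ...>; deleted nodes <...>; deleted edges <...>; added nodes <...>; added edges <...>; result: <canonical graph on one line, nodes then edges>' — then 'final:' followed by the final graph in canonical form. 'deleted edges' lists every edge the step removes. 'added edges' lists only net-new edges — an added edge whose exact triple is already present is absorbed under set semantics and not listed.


step 1: rule r1; match: 0->12, 1->4, 2->9, 3->23; deleted nodes 23; deleted edges (23,4,at); added nodes 24; added edges (24,9,at); result: nodes: 3:pl, 4:pl, 7:pl, 8:pl, 9:pl, 12:x1, 13:x2, 15:x3, 16:m, 17:m, 20:m, 22:m, 24:m edges: (4,12,pre); (4,15,pre); (8,15,pre); (9,13,pre); (12,9,post); (13,7,post); (16,3,at); (17,7,at); (20,3,at); (22,8,at); (24,9,at)
step 2: rule r2; match: 0->13, 1->9, 2->7, 3->24; deleted nodes 24; deleted edges (24,9,at); added nodes 25; added edges (25,7,at); result: nodes: 3:pl, 4:pl, 7:pl, 8:pl, 9:pl, 12:x1, 13:x2, 15:x3, 16:m, 17:m, 20:m, 22:m, 25:m edges: (4,12,pre); (4,15,pre); (8,15,pre); (9,13,pre); (12,9,post); (13,7,post); (16,3,at); (17,7,at); (20,3,at); (22,8,at); (25,7,at)
final:
nodes: 3:pl, 4:pl, 7:pl, 8:pl, 9:pl, 12:x1, 13:x2, 15:x3, 16:m, 17:m, 20:m, 22:m, 25:m
edges: (4,12,pre); (4,15,pre); (8,15,pre); (9,13,pre); (12,9,post); (13,7,post); (16,3,at); (17,7,at); (20,3,at); (22,8,at); (25,7,at)


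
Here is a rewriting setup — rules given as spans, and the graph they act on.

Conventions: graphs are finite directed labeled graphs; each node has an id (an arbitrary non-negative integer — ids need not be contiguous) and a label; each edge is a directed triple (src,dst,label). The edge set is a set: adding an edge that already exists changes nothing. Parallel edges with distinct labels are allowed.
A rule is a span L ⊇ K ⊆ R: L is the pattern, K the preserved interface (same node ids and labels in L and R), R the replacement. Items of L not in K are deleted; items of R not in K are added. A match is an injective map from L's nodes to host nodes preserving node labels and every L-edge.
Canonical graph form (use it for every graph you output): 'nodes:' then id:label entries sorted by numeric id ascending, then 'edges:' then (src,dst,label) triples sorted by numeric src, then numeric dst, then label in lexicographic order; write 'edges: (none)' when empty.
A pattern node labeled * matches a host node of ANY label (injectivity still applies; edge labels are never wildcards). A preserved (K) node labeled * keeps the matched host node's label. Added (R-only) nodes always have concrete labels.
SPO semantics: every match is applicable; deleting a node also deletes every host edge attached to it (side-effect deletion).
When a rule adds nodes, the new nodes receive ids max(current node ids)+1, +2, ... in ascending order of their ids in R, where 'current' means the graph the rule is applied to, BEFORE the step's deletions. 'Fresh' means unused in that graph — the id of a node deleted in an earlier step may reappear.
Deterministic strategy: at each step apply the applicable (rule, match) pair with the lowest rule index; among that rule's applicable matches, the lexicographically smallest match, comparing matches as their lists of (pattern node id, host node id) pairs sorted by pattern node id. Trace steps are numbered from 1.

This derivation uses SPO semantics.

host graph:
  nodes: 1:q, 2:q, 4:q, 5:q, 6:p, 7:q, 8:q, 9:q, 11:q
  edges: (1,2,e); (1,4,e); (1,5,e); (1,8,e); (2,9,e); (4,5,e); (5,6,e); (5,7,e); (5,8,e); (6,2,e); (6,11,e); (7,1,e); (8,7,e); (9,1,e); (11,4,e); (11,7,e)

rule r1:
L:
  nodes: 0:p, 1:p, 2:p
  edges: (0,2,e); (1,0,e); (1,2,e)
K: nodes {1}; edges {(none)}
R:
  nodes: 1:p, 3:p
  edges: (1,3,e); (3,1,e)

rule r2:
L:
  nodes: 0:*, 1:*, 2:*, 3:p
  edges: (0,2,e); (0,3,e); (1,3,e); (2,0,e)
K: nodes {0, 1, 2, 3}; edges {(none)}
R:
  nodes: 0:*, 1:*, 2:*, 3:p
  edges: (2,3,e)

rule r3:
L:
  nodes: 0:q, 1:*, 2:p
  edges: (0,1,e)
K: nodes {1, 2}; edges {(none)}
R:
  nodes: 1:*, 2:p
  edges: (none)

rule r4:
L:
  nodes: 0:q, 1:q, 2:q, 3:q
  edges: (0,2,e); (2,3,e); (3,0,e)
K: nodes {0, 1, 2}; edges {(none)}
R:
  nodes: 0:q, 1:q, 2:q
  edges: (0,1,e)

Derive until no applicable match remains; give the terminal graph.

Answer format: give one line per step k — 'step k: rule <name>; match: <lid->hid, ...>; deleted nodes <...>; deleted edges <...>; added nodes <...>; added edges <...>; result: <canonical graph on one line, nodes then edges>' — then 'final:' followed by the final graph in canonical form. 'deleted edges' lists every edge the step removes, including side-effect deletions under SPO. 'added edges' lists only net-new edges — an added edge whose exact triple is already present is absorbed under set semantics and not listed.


step 1: rule r3; match: 0->1, 1->2, 2->6; deleted nodes 1; deleted edges (1,2,e); (1,4,e); (1,5,e); (1,8,e); (7,1,e); (9,1,e); added nodes (none); added edges (none); result: nodes: 2:q, 4:q, 5:q, 6:p, 7:q, 8:q, 9:q, 11:q edges: (2,9,e); (4,5,e); (5,6,e); (5,7,e); (5,8,e); (6,2,e); (6,11,e); (8,7,e); (11,4,e); (11,7,e)
step 2: rule r3; match: 0->2, 1->9, 2->6; deleted nodes 2; deleted edges (2,9,e); (6,2,e); added nodes (none); added edges (none); result: nodes: 4:q, 5:q, 6:p, 7:q, 8:q, 9:q, 11:q edges: (4,5,e); (5,6,e); (5,7,e); (5,8,e); (6,11,e); (8,7,e); (11,4,e); (11,7,e)
step 3: rule r3; match: 0->4, 1->5, 2->6; deleted nodes 4; deleted edges (4,5,e); (11,4,e); added nodes (none); added edges (none); result: nodes: 5:q, 6:p, 7:q, 8:q, 9:q, 11:q edges: (5,6,e); (5,7,e); (5,8,e); (6,11,e); (8,7,e); (11,7,e)
step 4: rule r3; match: 0->5, 1->7, 2->6; deleted nodes 5; deleted edges (5,6,e); (5,7,e); (5,8,e); added nodes (none); added edges (none); result: nodes: 6:p, 7:q, 8:q, 9:q, 11:q edges: (6,11,e); (8,7,e); (11,7,e)
step 5: rule r3; match: 0->8, 1->7, 2->6; deleted nodes 8; deleted edges (8,7,e); added nodes (none); added edges (none); result: nodes: 6:p, 7:q, 9:q, 11:q edges: (6,11,e); (11,7,e)
step 6: rule r3; match: 0->11, 1->7, 2->6; deleted nodes 11; deleted edges (6,11,e); (11,7,e); added nodes (none); added edges (none); result: nodes: 6:p, 7:q, 9:q edges: (none)
final:
nodes: 6:p, 7:q, 9:q
edges: (none)


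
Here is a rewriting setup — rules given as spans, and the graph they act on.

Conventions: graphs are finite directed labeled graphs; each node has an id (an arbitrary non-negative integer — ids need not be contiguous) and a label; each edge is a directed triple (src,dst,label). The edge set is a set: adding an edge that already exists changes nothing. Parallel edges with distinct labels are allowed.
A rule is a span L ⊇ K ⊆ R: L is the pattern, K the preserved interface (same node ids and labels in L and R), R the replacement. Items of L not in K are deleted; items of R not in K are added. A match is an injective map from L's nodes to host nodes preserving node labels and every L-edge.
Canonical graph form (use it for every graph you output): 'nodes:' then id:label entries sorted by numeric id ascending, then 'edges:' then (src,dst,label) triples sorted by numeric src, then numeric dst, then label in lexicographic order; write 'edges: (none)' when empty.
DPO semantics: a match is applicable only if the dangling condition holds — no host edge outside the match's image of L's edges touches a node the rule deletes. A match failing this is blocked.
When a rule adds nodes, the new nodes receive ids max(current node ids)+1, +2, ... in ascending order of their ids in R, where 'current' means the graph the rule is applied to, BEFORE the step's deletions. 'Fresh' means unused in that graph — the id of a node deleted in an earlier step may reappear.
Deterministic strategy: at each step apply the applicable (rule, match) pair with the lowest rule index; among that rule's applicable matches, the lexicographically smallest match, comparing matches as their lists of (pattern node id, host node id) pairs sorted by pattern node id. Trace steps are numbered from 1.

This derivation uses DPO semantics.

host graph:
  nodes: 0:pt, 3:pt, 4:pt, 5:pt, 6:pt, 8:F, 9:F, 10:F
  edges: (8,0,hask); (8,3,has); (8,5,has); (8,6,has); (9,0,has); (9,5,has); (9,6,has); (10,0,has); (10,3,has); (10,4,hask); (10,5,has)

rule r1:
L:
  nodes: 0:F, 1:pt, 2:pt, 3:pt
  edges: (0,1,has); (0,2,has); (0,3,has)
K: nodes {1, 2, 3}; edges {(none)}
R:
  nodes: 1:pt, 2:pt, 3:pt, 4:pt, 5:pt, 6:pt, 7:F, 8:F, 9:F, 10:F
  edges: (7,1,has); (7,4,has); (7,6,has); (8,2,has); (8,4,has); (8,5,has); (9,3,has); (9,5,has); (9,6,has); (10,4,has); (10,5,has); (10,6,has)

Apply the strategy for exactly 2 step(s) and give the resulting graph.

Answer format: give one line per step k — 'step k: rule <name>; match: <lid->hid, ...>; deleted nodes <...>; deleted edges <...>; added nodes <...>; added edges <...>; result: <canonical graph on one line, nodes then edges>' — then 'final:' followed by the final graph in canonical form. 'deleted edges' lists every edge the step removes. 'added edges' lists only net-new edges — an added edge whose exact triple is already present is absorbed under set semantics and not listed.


step 1: rule r1; match: 0->9, 1->0, 2->5, 3->6; deleted nodes 9; deleted edges (9,0,has); (9,5,has); (9,6,has); added nodes 11, 12, 13, 14, 15, 16, 17; added edges (14,0,has); (14,11,has); (14,13,has); (15,5,has); (15,11,has); (15,12,has); (16,6,has); (16,12,has); (16,13,has); (17,11,has); (17,12,has); (17,13,has); result: nodes: 0:pt, 3:pt, 4:pt, 5:pt, 6:pt, 8:F, 10:F, 11:pt, 12:pt, 13:pt, 14:F, 15:F, 16:F, 17:F edges: (8,0,hask); (8,3,has); (8,5,has); (8,6,has); (10,0,has); (10,3,has); (10,4,hask); (10,5,has); (14,0,has); (14,11,has); (14,13,has); (15,5,has); (15,11,has); (15,12,has); (16,6,has); (16,12,has); (16,13,has); (17,11,has); (17,12,has); (17,13,has)
step 2: rule r1; match: 0->14, 1->0, 2->11, 3->13; deleted nodes 14; deleted edges (14,0,has); (14,11,has); (14,13,has); added nodes 18, 19, 20, 21, 22, 23, 24; added edges (21,0,has); (21,18,has); (21,20,has); (22,11,has); (22,18,has); (22,19,has); (23,13,has); (23,19,has); (23,20,has); (24,18,has); (24,19,has); (24,20,has); result: nodes: 0:pt, 3:pt, 4:pt, 5:pt, 6:pt, 8:F, 10:F, 11:pt, 12:pt, 13:pt, 15:F, 16:F, 17:F, 18:pt, 19:pt, 20:pt, 21:F, 22:F, 23:F, 24:F edges: (8,0,hask); (8,3,has); (8,5,has); (8,6,has); (10,0,has); (10,3,has); (10,4,hask); (10,5,has); (15,5,has); (15,11,has); (15,12,has); (16,6,has); (16,12,has); (16,13,has); (17,11,has); (17,12,has); (17,13,has); (21,0,has); (21,18,has); (21,20,has); (22,11,has); (22,18,has); (22,19,has); (23,13,has); (23,19,has); (23,20,has); (24,18,has); (24,19,has); (24,20,has)
final:
nodes: 0:pt, 3:pt, 4:pt, 5:pt, 6:pt, 8:F, 10:F, 11:pt, 12:pt, 13:pt, 15:F, 16:F, 17:F, 18:pt, 19:pt, 20:pt, 21:F, 22:F, 23:F, 24:F
edges: (8,0,hask); (8,3,has); (8,5,has); (8,6,has); (10,0,has); (10,3,has); (10,4,hask); (10,5,has); (15,5,has); (15,11,has); (15,12,has); (16,6,has); (16,12,has); (16,13,has); (17,11,has); (17,12,has); (17,13,has); (21,0,has); (21,18,has); (21,20,has); (22,11,has); (22,18,has); (22,19,has); (23,13,has); (23,19,has); (23,20,has); (24,18,has); (24,19,has); (24,20,has)


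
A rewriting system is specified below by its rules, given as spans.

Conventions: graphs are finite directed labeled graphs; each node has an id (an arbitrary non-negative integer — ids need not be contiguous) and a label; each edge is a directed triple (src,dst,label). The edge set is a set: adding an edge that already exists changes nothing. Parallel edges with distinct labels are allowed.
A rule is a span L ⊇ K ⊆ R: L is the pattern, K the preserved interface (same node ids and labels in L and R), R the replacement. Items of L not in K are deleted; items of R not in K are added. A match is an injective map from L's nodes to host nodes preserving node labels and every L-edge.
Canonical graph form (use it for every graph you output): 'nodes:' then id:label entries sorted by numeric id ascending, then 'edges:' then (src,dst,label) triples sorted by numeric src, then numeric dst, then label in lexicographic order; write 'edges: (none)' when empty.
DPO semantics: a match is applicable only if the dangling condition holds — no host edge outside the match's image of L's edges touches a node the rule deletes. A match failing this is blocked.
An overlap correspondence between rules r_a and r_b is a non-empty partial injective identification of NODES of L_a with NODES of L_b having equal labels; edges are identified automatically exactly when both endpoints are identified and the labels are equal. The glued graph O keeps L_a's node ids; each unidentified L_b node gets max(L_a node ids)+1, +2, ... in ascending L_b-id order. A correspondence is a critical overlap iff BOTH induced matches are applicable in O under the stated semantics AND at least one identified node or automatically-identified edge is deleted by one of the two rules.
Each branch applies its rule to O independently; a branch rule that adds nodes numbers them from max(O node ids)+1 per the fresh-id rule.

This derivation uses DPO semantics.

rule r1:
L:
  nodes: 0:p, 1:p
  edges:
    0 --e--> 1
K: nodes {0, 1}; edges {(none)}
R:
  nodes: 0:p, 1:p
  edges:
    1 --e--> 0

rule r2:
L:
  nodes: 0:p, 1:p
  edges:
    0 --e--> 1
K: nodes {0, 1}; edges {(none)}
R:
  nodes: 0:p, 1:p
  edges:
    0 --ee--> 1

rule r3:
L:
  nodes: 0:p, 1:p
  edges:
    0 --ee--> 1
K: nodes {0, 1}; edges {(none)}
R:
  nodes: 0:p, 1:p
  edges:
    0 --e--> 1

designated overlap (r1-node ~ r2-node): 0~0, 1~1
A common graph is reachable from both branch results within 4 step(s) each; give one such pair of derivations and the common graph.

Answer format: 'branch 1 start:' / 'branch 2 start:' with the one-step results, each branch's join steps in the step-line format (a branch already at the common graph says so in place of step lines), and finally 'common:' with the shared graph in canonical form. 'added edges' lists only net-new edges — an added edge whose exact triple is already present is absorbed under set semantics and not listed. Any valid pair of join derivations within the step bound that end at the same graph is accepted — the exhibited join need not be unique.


branch 1 start:
nodes: 0:p, 1:p
edges: (1,0,e)
branch 2 start:
nodes: 0:p, 1:p
edges: (0,1,ee)
branch 1 step 1: rule r1; match: 0->1, 1->0; deleted nodes (none); deleted edges (1,0,e); added nodes (none); added edges (0,1,e); result: nodes: 0:p, 1:p edges: (0,1,e)
branch 2 step 1: rule r3; match: 0->0, 1->1; deleted nodes (none); deleted edges (0,1,ee); added nodes (none); added edges (0,1,e); result: nodes: 0:p, 1:p edges: (0,1,e)
common:
nodes: 0:p, 1:p
edges: (0,1,e)


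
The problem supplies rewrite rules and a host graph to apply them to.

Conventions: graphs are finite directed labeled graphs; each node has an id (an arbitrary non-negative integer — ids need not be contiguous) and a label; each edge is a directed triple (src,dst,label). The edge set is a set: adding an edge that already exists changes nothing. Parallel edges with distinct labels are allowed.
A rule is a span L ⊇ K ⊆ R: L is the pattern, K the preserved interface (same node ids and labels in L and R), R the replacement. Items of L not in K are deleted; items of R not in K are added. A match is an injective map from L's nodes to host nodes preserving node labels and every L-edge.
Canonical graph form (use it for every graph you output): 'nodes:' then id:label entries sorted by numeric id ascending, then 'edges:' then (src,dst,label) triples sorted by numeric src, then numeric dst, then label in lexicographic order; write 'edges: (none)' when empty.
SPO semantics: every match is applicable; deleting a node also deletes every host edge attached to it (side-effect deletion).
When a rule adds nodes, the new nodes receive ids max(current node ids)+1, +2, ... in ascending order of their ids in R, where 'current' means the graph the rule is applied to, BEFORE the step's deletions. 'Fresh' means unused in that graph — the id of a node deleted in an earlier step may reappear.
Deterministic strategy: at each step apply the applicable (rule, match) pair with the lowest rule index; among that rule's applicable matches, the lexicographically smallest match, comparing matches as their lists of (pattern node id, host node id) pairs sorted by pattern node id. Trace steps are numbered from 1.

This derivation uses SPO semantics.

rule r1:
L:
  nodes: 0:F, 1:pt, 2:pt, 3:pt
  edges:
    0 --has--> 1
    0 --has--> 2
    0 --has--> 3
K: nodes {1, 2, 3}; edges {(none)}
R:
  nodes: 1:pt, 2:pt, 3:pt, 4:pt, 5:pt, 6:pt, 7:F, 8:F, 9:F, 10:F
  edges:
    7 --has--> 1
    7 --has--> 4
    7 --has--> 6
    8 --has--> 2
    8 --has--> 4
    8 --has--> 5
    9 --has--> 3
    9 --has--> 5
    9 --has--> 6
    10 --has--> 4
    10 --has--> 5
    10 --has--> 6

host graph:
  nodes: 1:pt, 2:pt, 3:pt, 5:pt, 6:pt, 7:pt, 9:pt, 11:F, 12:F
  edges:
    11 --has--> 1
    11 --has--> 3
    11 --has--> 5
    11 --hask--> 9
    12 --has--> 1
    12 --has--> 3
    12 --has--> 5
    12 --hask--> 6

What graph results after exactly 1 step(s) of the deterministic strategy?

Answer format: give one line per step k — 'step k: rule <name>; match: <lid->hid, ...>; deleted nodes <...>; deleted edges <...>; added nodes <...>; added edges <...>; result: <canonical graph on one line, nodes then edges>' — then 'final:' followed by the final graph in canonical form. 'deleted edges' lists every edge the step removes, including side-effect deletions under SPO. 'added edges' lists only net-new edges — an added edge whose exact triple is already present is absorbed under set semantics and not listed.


step 1: rule r1; match: 0->11, 1->1, 2->3, 3->5; deleted nodes 11; deleted edges (11,1,has); (11,3,has); (11,5,has); (11,9,hask); added nodes 13, 14, 15, 16, 17, 18, 19; added edges (16,1,has); (16,13,has); (16,15,has); (17,3,has); (17,13,has); (17,14,has); (18,5,has); (18,14,has); (18,15,has); (19,13,has); (19,14,has); (19,15,has); result: nodes: 1:pt, 2:pt, 3:pt, 5:pt, 6:pt, 7:pt, 9:pt, 12:F, 13:pt, 14:pt, 15:pt, 16:F, 17:F, 18:F, 19:F edges: (12,1,has); (12,3,has); (12,5,has); (12,6,hask); (16,1,has); (16,13,has); (16,15,has); (17,3,has); (17,13,has); (17,14,has); (18,5,has); (18,14,has); (18,15,has); (19,13,has); (19,14,has); (19,15,has)
final:
nodes: 1:pt, 2:pt, 3:pt, 5:pt, 6:pt, 7:pt, 9:pt, 12:F, 13:pt, 14:pt, 15:pt, 16:F, 17:F, 18:F, 19:F
edges: (12,1,has); (12,3,has); (12,5,has); (12,6,hask); (16,1,has); (16,13,has); (16,15,has); (17,3,has); (17,13,has); (17,14,has); (18,5,has); (18,14,has); (18,15,has); (19,13,has); (19,14,has); (19,15,has)


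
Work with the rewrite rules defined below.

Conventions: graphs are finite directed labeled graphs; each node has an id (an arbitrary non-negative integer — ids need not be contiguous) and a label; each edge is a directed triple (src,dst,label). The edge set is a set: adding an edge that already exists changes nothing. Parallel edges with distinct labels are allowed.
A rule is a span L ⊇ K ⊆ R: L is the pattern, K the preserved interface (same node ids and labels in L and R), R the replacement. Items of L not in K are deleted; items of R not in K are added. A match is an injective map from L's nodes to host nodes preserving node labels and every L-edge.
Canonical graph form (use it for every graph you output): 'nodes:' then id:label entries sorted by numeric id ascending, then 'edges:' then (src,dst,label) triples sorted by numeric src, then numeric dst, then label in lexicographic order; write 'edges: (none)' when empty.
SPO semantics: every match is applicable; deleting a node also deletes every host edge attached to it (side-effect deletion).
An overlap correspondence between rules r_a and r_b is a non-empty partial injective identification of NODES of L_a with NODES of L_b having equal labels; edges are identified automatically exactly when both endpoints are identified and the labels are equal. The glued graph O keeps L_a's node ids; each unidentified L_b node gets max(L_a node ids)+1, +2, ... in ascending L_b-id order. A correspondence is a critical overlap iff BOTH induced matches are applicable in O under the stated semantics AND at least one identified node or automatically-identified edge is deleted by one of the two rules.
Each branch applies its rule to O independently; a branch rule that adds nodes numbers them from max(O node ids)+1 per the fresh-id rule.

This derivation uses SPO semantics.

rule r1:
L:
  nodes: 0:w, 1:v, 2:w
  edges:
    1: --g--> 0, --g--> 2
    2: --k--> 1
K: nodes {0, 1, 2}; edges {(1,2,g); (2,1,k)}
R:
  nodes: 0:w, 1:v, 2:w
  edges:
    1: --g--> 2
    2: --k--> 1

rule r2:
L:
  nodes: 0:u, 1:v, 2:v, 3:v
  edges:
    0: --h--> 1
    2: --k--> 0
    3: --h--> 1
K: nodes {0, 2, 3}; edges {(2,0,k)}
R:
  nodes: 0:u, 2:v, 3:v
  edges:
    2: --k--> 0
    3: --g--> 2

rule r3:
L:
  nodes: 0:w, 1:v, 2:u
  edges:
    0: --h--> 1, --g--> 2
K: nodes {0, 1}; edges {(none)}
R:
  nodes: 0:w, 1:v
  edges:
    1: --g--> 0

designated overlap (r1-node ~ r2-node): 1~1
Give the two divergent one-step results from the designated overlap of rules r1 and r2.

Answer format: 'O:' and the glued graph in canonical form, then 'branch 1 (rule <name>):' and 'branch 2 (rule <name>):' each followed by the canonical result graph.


O:
nodes: 0:w, 1:v, 2:w, 3:u, 4:v, 5:v
edges: (1,0,g); (1,2,g); (2,1,k); (3,1,h); (4,3,k); (5,1,h)
branch 1 (rule r1):
nodes: 0:w, 1:v, 2:w, 3:u, 4:v, 5:v
edges: (1,2,g); (2,1,k); (3,1,h); (4,3,k); (5,1,h)
branch 2 (rule r2):
nodes: 0:w, 2:w, 3:u, 4:v, 5:v
edges: (4,3,k); (5,4,g)


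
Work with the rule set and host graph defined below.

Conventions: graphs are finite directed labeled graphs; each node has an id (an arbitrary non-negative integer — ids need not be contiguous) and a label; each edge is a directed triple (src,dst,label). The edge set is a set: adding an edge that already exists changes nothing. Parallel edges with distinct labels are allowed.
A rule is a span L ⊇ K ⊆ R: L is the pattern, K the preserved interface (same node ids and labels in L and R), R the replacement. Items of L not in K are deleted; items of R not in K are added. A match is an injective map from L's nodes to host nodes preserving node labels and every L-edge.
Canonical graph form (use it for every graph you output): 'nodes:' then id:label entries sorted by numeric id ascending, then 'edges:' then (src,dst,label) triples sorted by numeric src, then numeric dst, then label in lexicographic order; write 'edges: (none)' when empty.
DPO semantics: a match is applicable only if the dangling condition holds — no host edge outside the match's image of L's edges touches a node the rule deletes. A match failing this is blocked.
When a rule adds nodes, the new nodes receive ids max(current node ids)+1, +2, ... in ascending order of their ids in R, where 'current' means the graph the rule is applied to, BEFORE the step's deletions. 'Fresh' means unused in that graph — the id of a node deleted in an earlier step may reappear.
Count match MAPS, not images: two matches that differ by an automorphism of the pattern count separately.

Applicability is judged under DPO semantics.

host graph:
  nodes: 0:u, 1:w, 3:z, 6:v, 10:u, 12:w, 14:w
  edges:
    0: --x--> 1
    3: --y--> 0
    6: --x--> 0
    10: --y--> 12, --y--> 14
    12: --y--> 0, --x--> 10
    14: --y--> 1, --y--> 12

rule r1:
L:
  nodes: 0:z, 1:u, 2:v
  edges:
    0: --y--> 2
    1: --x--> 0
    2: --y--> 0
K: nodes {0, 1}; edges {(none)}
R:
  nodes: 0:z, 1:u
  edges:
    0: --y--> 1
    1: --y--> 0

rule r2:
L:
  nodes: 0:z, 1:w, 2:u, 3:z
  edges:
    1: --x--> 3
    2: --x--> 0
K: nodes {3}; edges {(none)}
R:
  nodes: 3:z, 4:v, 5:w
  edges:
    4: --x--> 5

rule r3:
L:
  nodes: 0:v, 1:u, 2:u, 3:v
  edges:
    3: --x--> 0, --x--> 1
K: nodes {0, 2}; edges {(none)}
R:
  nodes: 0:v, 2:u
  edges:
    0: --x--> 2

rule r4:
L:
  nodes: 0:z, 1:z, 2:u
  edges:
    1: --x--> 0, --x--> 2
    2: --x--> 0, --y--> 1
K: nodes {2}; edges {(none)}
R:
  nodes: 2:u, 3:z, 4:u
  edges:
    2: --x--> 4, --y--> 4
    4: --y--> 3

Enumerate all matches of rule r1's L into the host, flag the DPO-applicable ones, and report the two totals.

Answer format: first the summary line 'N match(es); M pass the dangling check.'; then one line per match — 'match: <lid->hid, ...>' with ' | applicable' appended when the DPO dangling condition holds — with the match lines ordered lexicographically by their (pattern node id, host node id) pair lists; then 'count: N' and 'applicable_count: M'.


0 match(es); 0 pass the dangling check.
count: 0
applicable_count: 0


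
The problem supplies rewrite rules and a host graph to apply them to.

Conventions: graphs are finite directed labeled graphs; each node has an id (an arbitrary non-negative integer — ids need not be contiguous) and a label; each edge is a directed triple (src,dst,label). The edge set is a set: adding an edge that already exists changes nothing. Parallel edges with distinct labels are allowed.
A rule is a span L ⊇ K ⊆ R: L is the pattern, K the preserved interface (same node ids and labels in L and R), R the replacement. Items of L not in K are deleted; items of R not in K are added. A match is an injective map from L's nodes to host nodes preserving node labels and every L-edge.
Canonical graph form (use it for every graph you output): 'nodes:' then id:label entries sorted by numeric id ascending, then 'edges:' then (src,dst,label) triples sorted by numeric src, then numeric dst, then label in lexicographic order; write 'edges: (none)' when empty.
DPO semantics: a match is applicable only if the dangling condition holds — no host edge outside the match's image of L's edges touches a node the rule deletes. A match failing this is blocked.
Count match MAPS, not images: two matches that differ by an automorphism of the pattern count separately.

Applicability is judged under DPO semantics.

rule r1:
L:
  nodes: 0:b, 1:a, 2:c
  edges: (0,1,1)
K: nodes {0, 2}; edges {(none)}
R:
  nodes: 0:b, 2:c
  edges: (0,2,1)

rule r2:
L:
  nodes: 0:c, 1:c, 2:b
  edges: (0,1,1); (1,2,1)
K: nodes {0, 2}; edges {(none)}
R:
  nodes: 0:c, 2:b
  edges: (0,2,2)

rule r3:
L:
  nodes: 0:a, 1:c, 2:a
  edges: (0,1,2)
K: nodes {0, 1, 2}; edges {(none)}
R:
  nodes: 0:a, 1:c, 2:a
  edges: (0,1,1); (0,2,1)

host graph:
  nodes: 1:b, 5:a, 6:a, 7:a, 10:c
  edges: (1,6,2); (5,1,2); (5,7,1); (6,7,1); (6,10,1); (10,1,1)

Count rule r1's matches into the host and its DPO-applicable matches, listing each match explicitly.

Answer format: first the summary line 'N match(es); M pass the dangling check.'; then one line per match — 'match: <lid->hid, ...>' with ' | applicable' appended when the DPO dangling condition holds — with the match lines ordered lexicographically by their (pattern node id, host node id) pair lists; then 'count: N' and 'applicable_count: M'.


0 match(es); 0 pass the dangling check.
count: 0
applicable_count: 0


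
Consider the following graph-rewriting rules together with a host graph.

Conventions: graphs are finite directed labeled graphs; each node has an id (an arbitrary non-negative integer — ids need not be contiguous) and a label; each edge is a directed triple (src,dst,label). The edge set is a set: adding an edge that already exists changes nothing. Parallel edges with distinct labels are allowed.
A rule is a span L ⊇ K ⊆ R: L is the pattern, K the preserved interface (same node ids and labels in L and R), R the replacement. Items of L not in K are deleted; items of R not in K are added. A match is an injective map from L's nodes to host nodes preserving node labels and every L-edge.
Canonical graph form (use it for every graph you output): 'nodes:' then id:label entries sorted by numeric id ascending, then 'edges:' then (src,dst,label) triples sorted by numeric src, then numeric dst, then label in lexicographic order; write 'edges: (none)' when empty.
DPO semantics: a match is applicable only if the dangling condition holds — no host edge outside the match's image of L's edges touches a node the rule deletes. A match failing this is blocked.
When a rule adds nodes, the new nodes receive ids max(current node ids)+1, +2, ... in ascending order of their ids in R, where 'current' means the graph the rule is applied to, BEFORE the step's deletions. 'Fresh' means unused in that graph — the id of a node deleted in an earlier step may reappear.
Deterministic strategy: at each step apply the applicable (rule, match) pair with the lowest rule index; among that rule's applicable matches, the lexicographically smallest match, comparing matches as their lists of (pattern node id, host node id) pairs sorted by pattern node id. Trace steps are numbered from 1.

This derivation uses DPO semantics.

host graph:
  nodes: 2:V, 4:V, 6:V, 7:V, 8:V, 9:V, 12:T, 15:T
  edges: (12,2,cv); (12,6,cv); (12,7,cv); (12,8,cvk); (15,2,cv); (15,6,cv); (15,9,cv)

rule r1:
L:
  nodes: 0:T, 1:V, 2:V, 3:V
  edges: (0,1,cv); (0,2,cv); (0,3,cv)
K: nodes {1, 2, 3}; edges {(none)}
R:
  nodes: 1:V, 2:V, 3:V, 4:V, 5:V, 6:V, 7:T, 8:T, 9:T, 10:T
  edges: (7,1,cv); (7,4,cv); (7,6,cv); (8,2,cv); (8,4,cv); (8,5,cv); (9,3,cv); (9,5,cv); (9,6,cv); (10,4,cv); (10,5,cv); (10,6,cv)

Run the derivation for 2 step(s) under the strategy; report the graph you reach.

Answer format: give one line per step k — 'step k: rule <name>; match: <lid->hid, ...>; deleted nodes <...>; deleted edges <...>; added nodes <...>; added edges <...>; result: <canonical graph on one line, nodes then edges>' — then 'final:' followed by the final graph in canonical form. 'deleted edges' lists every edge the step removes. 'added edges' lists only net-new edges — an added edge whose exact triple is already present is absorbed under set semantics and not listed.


step 1: rule r1; match: 0->15, 1->2, 2->6, 3->9; deleted nodes 15; deleted edges (15,2,cv); (15,6,cv); (15,9,cv); added nodes 16, 17, 18, 19, 20, 21, 22; added edges (19,2,cv); (19,16,cv); (19,18,cv); (20,6,cv); (20,16,cv); (20,17,cv); (21,9,cv); (21,17,cv); (21,18,cv); (22,16,cv); (22,17,cv); (22,18,cv); result: nodes: 2:V, 4:V, 6:V, 7:V, 8:V, 9:V, 12:T, 16:V, 17:V, 18:V, 19:T, 20:T, 21:T, 22:T edges: (12,2,cv); (12,6,cv); (12,7,cv); (12,8,cvk); (19,2,cv); (19,16,cv); (19,18,cv); (20,6,cv); (20,16,cv); (20,17,cv); (21,9,cv); (21,17,cv); (21,18,cv); (22,16,cv); (22,17,cv); (22,18,cv)
step 2: rule r1; match: 0->19, 1->2, 2->16, 3->18; deleted nodes 19; deleted edges (19,2,cv); (19,16,cv); (19,18,cv); added nodes 23, 24, 25, 26, 27, 28, 29; added edges (26,2,cv); (26,23,cv); (26,25,cv); (27,16,cv); (27,23,cv); (27,24,cv); (28,18,cv); (28,24,cv); (28,25,cv); (29,23,cv); (29,24,cv); (29,25,cv); result: nodes: 2:V, 4:V, 6:V, 7:V, 8:V, 9:V, 12:T, 16:V, 17:V, 18:V, 20:T, 21:T, 22:T, 23:V, 24:V, 25:V, 26:T, 27:T, 28:T, 29:T edges: (12,2,cv); (12,6,cv); (12,7,cv); (12,8,cvk); (20,6,cv); (20,16,cv); (20,17,cv); (21,9,cv); (21,17,cv); (21,18,cv); (22,16,cv); (22,17,cv); (22,18,cv); (26,2,cv); (26,23,cv); (26,25,cv); (27,16,cv); (27,23,cv); (27,24,cv); (28,18,cv); (28,24,cv); (28,25,cv); (29,23,cv); (29,24,cv); (29,25,cv)
final:
nodes: 2:V, 4:V, 6:V, 7:V, 8:V, 9:V, 12:T, 16:V, 17:V, 18:V, 20:T, 21:T, 22:T, 23:V, 24:V, 25:V, 26:T, 27:T, 28:T, 29:T
edges: (12,2,cv); (12,6,cv); (12,7,cv); (12,8,cvk); (20,6,cv); (20,16,cv); (20,17,cv); (21,9,cv); (21,17,cv); (21,18,cv); (22,16,cv); (22,17,cv); (22,18,cv); (26,2,cv); (26,23,cv); (26,25,cv); (27,16,cv); (27,23,cv); (27,24,cv); (28,18,cv); (28,24,cv); (28,25,cv); (29,23,cv); (29,24,cv); (29,25,cv)


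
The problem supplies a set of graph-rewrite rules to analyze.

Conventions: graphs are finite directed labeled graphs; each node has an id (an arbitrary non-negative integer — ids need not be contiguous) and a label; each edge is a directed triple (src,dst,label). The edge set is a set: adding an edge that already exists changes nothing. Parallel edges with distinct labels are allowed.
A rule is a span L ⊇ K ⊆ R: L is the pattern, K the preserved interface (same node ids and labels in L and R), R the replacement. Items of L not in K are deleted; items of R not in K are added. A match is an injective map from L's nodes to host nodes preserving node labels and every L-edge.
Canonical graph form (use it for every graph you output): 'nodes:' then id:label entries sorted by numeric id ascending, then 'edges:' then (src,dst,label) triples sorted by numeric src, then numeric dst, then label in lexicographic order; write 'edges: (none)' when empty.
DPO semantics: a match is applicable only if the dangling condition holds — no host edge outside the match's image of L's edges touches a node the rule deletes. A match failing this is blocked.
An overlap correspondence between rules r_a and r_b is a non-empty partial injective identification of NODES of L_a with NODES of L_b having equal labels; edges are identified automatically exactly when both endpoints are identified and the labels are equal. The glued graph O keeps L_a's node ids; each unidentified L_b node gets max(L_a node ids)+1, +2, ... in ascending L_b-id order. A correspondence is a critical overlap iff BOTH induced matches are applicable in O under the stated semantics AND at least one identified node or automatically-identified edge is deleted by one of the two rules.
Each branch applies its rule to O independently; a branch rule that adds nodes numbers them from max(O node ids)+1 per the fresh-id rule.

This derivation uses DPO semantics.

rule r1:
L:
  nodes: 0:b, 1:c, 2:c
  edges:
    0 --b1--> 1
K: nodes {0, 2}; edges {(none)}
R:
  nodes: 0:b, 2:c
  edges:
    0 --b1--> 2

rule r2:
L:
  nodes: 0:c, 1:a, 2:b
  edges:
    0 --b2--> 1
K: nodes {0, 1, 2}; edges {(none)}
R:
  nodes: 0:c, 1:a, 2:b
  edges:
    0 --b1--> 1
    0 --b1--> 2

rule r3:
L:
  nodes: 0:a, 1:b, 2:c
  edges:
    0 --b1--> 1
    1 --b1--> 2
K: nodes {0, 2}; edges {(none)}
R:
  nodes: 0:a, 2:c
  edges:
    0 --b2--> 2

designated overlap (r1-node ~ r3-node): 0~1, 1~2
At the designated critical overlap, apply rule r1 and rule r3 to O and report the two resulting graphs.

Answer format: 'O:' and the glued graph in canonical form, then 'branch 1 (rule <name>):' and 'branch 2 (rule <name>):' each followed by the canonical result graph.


O:
nodes: 0:b, 1:c, 2:c, 3:a
edges: (0,1,b1); (3,0,b1)
branch 1 (rule r1):
nodes: 0:b, 2:c, 3:a
edges: (0,2,b1); (3,0,b1)
branch 2 (rule r3):
nodes: 1:c, 2:c, 3:a
edges: (3,1,b2)
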